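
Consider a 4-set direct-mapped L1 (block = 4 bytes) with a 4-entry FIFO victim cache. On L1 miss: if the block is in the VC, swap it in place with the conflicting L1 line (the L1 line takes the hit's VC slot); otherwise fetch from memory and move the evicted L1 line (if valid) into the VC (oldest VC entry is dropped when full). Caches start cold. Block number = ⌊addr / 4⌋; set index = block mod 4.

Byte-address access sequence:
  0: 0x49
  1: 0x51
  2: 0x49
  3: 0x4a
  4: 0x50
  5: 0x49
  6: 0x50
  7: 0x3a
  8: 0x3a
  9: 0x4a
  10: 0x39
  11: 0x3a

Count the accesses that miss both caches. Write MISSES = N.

  [0] addr=0x49 blk=18 s=2: MISS | VC []
  [1] addr=0x51 blk=20 s=0: MISS | VC []
  [2] addr=0x49 blk=18 s=2: L1-HIT | VC []
  [3] addr=0x4a blk=18 s=2: L1-HIT | VC []
  [4] addr=0x50 blk=20 s=0: L1-HIT | VC []
  [5] addr=0x49 blk=18 s=2: L1-HIT | VC []
  [6] addr=0x50 blk=20 s=0: L1-HIT | VC []
  [7] addr=0x3a blk=14 s=2: MISS | VC [18]
  [8] addr=0x3a blk=14 s=2: L1-HIT | VC [18]
  [9] addr=0x4a blk=18 s=2: VC-HIT | VC [14]
  [10] addr=0x39 blk=14 s=2: VC-HIT | VC [18]
  [11] addr=0x3a blk=14 s=2: L1-HIT | VC [18]

MISSES = 3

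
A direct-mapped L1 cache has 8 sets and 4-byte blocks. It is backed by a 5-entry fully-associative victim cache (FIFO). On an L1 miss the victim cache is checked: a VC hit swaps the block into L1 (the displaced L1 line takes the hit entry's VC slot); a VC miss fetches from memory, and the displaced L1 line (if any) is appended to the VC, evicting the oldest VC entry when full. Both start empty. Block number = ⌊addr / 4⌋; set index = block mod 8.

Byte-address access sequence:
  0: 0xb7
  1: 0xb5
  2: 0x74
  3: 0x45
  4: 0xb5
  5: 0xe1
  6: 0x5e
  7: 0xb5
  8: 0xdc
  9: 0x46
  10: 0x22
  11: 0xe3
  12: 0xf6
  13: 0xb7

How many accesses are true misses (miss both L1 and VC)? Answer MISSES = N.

MISSES = 8

#0 0xb7→b45/s5 MISS; vc=[]
#1 0xb5→b45/s5 L1-HIT; vc=[]
#2 0x74→b29/s5 MISS; vc=[45]
#3 0x45→b17/s1 MISS; vc=[45]
#4 0xb5→b45/s5 VC-HIT; vc=[29]
#5 0xe1→b56/s0 MISS; vc=[29]
#6 0x5e→b23/s7 MISS; vc=[29]
#7 0xb5→b45/s5 L1-HIT; vc=[29]
#8 0xdc→b55/s7 MISS; vc=[29,23]
#9 0x46→b17/s1 L1-HIT; vc=[29,23]
#10 0x22→b8/s0 MISS; vc=[29,23,56]
#11 0xe3→b56/s0 VC-HIT; vc=[29,23,8]
#12 0xf6→b61/s5 MISS; vc=[29,23,8,45]
#13 0xb7→b45/s5 VC-HIT; vc=[29,23,8,61]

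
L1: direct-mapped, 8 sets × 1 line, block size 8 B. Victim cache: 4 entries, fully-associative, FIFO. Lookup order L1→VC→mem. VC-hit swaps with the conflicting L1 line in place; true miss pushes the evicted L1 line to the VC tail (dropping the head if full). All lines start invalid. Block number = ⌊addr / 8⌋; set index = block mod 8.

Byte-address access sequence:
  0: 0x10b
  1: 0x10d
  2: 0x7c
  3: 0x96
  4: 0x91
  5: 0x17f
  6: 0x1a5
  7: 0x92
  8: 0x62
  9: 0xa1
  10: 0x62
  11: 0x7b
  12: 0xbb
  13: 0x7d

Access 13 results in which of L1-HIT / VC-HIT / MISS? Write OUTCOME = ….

OUTCOME = VC-HIT

0: 0x10b (blk 33, set 1) → MISS  vc=[]
1: 0x10d (blk 33, set 1) → L1-HIT  vc=[]
2: 0x7c (blk 15, set 7) → MISS  vc=[]
3: 0x96 (blk 18, set 2) → MISS  vc=[]
4: 0x91 (blk 18, set 2) → L1-HIT  vc=[]
5: 0x17f (blk 47, set 7) → MISS  vc=[15]
6: 0x1a5 (blk 52, set 4) → MISS  vc=[15]
7: 0x92 (blk 18, set 2) → L1-HIT  vc=[15]
8: 0x62 (blk 12, set 4) → MISS  vc=[15, 52]
9: 0xa1 (blk 20, set 4) → MISS  vc=[15, 52, 12]
10: 0x62 (blk 12, set 4) → VC-HIT  vc=[15, 52, 20]
11: 0x7b (blk 15, set 7) → VC-HIT  vc=[47, 52, 20]
12: 0xbb (blk 23, set 7) → MISS  vc=[47, 52, 20, 15]
13: 0x7d (blk 15, set 7) → VC-HIT  vc=[47, 52, 20, 23]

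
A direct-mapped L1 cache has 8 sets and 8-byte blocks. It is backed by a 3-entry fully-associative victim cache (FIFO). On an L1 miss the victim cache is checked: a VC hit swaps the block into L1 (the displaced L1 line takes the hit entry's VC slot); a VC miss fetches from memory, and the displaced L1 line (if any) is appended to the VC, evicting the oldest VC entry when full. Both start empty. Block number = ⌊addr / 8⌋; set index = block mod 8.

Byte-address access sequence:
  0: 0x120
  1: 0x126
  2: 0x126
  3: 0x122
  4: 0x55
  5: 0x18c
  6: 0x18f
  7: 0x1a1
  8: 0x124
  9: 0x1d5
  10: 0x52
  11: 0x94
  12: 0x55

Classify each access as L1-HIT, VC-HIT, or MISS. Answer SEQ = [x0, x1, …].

SEQ = [MISS, L1-HIT, L1-HIT, L1-HIT, MISS, MISS, L1-HIT, MISS, VC-HIT, MISS, VC-HIT, MISS, VC-HIT]

0: 0x120 (blk 36, set 4) → MISS  vc=[]
1: 0x126 (blk 36, set 4) → L1-HIT  vc=[]
2: 0x126 (blk 36, set 4) → L1-HIT  vc=[]
3: 0x122 (blk 36, set 4) → L1-HIT  vc=[]
4: 0x55 (blk 10, set 2) → MISS  vc=[]
5: 0x18c (blk 49, set 1) → MISS  vc=[]
6: 0x18f (blk 49, set 1) → L1-HIT  vc=[]
7: 0x1a1 (blk 52, set 4) → MISS  vc=[36]
8: 0x124 (blk 36, set 4) → VC-HIT  vc=[52]
9: 0x1d5 (blk 58, set 2) → MISS  vc=[52, 10]
10: 0x52 (blk 10, set 2) → VC-HIT  vc=[52, 58]
11: 0x94 (blk 18, set 2) → MISS  vc=[52, 58, 10]
12: 0x55 (blk 10, set 2) → VC-HIT  vc=[52, 58, 18]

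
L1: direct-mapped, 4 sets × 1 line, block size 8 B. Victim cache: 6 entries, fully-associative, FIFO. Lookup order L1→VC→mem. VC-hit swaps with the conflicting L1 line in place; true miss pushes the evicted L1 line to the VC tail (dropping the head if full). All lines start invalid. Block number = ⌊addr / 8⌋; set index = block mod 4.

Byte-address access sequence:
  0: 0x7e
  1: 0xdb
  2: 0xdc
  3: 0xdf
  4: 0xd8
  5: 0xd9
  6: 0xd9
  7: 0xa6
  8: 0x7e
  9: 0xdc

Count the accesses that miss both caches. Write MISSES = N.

0: 0x7e (blk 15, set 3) → MISS  vc=[]
1: 0xdb (blk 27, set 3) → MISS  vc=[15]
2: 0xdc (blk 27, set 3) → L1-HIT  vc=[15]
3: 0xdf (blk 27, set 3) → L1-HIT  vc=[15]
4: 0xd8 (blk 27, set 3) → L1-HIT  vc=[15]
5: 0xd9 (blk 27, set 3) → L1-HIT  vc=[15]
6: 0xd9 (blk 27, set 3) → L1-HIT  vc=[15]
7: 0xa6 (blk 20, set 0) → MISS  vc=[15]
8: 0x7e (blk 15, set 3) → VC-HIT  vc=[27]
9: 0xdc (blk 27, set 3) → VC-HIT  vc=[15]

MISSES = 3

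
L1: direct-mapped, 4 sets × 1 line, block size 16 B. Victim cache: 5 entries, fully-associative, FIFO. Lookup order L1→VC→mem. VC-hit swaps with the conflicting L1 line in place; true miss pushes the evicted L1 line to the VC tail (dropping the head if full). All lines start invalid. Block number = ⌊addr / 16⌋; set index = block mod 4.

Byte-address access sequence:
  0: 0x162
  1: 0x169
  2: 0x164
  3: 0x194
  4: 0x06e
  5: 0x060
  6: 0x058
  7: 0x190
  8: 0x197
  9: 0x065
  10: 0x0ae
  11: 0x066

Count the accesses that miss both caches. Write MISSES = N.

MISSES = 5

0: 0x162 (blk 22, set 2) → MISS  vc=[]
1: 0x169 (blk 22, set 2) → L1-HIT  vc=[]
2: 0x164 (blk 22, set 2) → L1-HIT  vc=[]
3: 0x194 (blk 25, set 1) → MISS  vc=[]
4: 0x6e (blk 6, set 2) → MISS  vc=[22]
5: 0x60 (blk 6, set 2) → L1-HIT  vc=[22]
6: 0x58 (blk 5, set 1) → MISS  vc=[22, 25]
7: 0x190 (blk 25, set 1) → VC-HIT  vc=[22, 5]
8: 0x197 (blk 25, set 1) → L1-HIT  vc=[22, 5]
9: 0x65 (blk 6, set 2) → L1-HIT  vc=[22, 5]
10: 0xae (blk 10, set 2) → MISS  vc=[22, 5, 6]
11: 0x66 (blk 6, set 2) → VC-HIT  vc=[22, 5, 10]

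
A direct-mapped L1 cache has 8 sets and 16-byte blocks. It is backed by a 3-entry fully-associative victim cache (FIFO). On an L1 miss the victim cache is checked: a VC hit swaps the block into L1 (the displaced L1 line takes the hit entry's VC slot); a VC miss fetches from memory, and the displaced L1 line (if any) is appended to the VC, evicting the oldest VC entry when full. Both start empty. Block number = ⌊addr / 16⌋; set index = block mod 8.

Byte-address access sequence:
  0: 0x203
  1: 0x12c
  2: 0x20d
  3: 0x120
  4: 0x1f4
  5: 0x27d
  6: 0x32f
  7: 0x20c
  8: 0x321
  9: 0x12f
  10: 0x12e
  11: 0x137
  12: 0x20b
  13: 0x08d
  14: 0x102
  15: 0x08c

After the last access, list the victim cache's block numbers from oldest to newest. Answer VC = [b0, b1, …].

VC = [50, 32, 16]

  [0] addr=0x203 blk=32 s=0: MISS | VC []
  [1] addr=0x12c blk=18 s=2: MISS | VC []
  [2] addr=0x20d blk=32 s=0: L1-HIT | VC []
  [3] addr=0x120 blk=18 s=2: L1-HIT | VC []
  [4] addr=0x1f4 blk=31 s=7: MISS | VC []
  [5] addr=0x27d blk=39 s=7: MISS | VC [31]
  [6] addr=0x32f blk=50 s=2: MISS | VC [31, 18]
  [7] addr=0x20c blk=32 s=0: L1-HIT | VC [31, 18]
  [8] addr=0x321 blk=50 s=2: L1-HIT | VC [31, 18]
  [9] addr=0x12f blk=18 s=2: VC-HIT | VC [31, 50]
  [10] addr=0x12e blk=18 s=2: L1-HIT | VC [31, 50]
  [11] addr=0x137 blk=19 s=3: MISS | VC [31, 50]
  [12] addr=0x20b blk=32 s=0: L1-HIT | VC [31, 50]
  [13] addr=0x8d blk=8 s=0: MISS | VC [31, 50, 32]
  [14] addr=0x102 blk=16 s=0: MISS | VC [50, 32, 8]
  [15] addr=0x8c blk=8 s=0: VC-HIT | VC [50, 32, 16]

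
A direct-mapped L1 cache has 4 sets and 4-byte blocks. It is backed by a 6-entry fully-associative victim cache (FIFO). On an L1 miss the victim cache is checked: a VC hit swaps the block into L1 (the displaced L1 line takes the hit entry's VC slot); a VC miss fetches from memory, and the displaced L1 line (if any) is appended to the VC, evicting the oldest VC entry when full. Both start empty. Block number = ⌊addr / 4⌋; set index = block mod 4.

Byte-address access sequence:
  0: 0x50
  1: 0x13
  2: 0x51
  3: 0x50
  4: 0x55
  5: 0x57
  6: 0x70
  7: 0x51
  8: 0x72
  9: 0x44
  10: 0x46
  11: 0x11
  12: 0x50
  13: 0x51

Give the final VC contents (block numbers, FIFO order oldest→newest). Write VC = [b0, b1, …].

VC = [28, 4, 21]

#0 0x50→b20/s0 MISS; vc=[]
#1 0x13→b4/s0 MISS; vc=[20]
#2 0x51→b20/s0 VC-HIT; vc=[4]
#3 0x50→b20/s0 L1-HIT; vc=[4]
#4 0x55→b21/s1 MISS; vc=[4]
#5 0x57→b21/s1 L1-HIT; vc=[4]
#6 0x70→b28/s0 MISS; vc=[4,20]
#7 0x51→b20/s0 VC-HIT; vc=[4,28]
#8 0x72→b28/s0 VC-HIT; vc=[4,20]
#9 0x44→b17/s1 MISS; vc=[4,20,21]
#10 0x46→b17/s1 L1-HIT; vc=[4,20,21]
#11 0x11→b4/s0 VC-HIT; vc=[28,20,21]
#12 0x50→b20/s0 VC-HIT; vc=[28,4,21]
#13 0x51→b20/s0 L1-HIT; vc=[28,4,21]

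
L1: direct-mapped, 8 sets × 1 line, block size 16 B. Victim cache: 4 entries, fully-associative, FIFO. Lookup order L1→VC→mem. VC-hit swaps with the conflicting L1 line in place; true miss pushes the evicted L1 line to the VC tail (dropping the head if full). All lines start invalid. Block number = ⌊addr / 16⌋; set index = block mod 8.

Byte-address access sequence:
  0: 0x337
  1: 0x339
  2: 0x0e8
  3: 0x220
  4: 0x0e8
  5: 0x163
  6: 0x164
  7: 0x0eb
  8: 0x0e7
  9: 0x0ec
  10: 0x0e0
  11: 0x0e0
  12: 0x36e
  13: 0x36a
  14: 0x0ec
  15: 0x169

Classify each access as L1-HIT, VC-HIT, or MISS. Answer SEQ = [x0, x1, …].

SEQ = [MISS, L1-HIT, MISS, MISS, L1-HIT, MISS, L1-HIT, VC-HIT, L1-HIT, L1-HIT, L1-HIT, L1-HIT, MISS, L1-HIT, VC-HIT, VC-HIT]

0: 0x337 (blk 51, set 3) → MISS  vc=[]
1: 0x339 (blk 51, set 3) → L1-HIT  vc=[]
2: 0xe8 (blk 14, set 6) → MISS  vc=[]
3: 0x220 (blk 34, set 2) → MISS  vc=[]
4: 0xe8 (blk 14, set 6) → L1-HIT  vc=[]
5: 0x163 (blk 22, set 6) → MISS  vc=[14]
6: 0x164 (blk 22, set 6) → L1-HIT  vc=[14]
7: 0xeb (blk 14, set 6) → VC-HIT  vc=[22]
8: 0xe7 (blk 14, set 6) → L1-HIT  vc=[22]
9: 0xec (blk 14, set 6) → L1-HIT  vc=[22]
10: 0xe0 (blk 14, set 6) → L1-HIT  vc=[22]
11: 0xe0 (blk 14, set 6) → L1-HIT  vc=[22]
12: 0x36e (blk 54, set 6) → MISS  vc=[22, 14]
13: 0x36a (blk 54, set 6) → L1-HIT  vc=[22, 14]
14: 0xec (blk 14, set 6) → VC-HIT  vc=[22, 54]
15: 0x169 (blk 22, set 6) → VC-HIT  vc=[14, 54]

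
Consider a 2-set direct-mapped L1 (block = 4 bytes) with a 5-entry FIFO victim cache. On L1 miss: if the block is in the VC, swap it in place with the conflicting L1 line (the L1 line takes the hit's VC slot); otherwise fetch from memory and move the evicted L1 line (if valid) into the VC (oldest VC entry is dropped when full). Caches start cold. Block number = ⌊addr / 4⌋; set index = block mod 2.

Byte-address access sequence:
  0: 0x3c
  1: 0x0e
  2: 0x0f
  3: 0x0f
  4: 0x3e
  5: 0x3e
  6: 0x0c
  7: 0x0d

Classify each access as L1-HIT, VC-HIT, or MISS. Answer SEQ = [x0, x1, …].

SEQ = [MISS, MISS, L1-HIT, L1-HIT, VC-HIT, L1-HIT, VC-HIT, L1-HIT]

  [0] addr=0x3c blk=15 s=1: MISS | VC []
  [1] addr=0xe blk=3 s=1: MISS | VC [15]
  [2] addr=0xf blk=3 s=1: L1-HIT | VC [15]
  [3] addr=0xf blk=3 s=1: L1-HIT | VC [15]
  [4] addr=0x3e blk=15 s=1: VC-HIT | VC [3]
  [5] addr=0x3e blk=15 s=1: L1-HIT | VC [3]
  [6] addr=0xc blk=3 s=1: VC-HIT | VC [15]
  [7] addr=0xd blk=3 s=1: L1-HIT | VC [15]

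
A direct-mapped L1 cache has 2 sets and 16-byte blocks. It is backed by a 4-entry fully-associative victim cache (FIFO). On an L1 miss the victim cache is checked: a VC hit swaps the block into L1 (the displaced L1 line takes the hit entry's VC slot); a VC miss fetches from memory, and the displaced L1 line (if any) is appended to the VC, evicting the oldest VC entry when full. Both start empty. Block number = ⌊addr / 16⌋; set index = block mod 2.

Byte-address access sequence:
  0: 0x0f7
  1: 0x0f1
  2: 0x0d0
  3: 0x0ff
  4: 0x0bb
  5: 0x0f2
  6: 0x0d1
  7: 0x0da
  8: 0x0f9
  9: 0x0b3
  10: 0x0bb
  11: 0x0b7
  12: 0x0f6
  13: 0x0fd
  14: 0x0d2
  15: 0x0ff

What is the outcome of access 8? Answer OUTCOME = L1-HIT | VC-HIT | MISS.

OUTCOME = VC-HIT

#0 0xf7→b15/s1 MISS; vc=[]
#1 0xf1→b15/s1 L1-HIT; vc=[]
#2 0xd0→b13/s1 MISS; vc=[15]
#3 0xff→b15/s1 VC-HIT; vc=[13]
#4 0xbb→b11/s1 MISS; vc=[13,15]
#5 0xf2→b15/s1 VC-HIT; vc=[13,11]
#6 0xd1→b13/s1 VC-HIT; vc=[15,11]
#7 0xda→b13/s1 L1-HIT; vc=[15,11]
#8 0xf9→b15/s1 VC-HIT; vc=[13,11]
#9 0xb3→b11/s1 VC-HIT; vc=[13,15]
#10 0xbb→b11/s1 L1-HIT; vc=[13,15]
#11 0xb7→b11/s1 L1-HIT; vc=[13,15]
#12 0xf6→b15/s1 VC-HIT; vc=[13,11]
#13 0xfd→b15/s1 L1-HIT; vc=[13,11]
#14 0xd2→b13/s1 VC-HIT; vc=[15,11]
#15 0xff→b15/s1 VC-HIT; vc=[13,11]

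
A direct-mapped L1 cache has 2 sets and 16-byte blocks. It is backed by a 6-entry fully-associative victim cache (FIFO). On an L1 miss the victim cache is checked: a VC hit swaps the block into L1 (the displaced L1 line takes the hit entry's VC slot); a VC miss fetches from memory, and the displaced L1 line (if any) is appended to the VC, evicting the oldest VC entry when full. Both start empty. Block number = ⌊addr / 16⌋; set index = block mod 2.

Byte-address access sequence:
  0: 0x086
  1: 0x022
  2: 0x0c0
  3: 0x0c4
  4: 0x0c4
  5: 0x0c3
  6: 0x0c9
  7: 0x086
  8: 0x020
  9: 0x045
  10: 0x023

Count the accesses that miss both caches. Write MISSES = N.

MISSES = 4

#0 0x86→b8/s0 MISS; vc=[]
#1 0x22→b2/s0 MISS; vc=[8]
#2 0xc0→b12/s0 MISS; vc=[8,2]
#3 0xc4→b12/s0 L1-HIT; vc=[8,2]
#4 0xc4→b12/s0 L1-HIT; vc=[8,2]
#5 0xc3→b12/s0 L1-HIT; vc=[8,2]
#6 0xc9→b12/s0 L1-HIT; vc=[8,2]
#7 0x86→b8/s0 VC-HIT; vc=[12,2]
#8 0x20→b2/s0 VC-HIT; vc=[12,8]
#9 0x45→b4/s0 MISS; vc=[12,8,2]
#10 0x23→b2/s0 VC-HIT; vc=[12,8,4]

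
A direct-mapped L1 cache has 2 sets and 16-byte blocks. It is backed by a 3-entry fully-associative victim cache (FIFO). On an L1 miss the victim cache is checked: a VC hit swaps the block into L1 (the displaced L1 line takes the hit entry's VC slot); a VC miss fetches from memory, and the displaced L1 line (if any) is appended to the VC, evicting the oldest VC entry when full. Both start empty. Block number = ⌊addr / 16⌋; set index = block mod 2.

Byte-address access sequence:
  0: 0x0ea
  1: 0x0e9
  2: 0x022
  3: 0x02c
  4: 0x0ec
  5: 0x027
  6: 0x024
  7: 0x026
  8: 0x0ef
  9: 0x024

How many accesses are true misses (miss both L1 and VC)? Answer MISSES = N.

#0 0xea→b14/s0 MISS; vc=[]
#1 0xe9→b14/s0 L1-HIT; vc=[]
#2 0x22→b2/s0 MISS; vc=[14]
#3 0x2c→b2/s0 L1-HIT; vc=[14]
#4 0xec→b14/s0 VC-HIT; vc=[2]
#5 0x27→b2/s0 VC-HIT; vc=[14]
#6 0x24→b2/s0 L1-HIT; vc=[14]
#7 0x26→b2/s0 L1-HIT; vc=[14]
#8 0xef→b14/s0 VC-HIT; vc=[2]
#9 0x24→b2/s0 VC-HIT; vc=[14]

MISSES = 2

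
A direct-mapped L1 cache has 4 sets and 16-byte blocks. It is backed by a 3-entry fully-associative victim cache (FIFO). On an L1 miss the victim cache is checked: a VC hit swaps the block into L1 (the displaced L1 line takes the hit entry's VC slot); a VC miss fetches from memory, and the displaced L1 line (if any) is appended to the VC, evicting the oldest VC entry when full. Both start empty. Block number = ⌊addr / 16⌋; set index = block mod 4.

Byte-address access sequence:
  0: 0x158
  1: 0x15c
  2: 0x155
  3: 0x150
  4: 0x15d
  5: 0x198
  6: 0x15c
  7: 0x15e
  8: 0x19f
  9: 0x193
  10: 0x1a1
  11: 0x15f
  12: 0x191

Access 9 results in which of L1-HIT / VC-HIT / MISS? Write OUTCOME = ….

#0 0x158→b21/s1 MISS; vc=[]
#1 0x15c→b21/s1 L1-HIT; vc=[]
#2 0x155→b21/s1 L1-HIT; vc=[]
#3 0x150→b21/s1 L1-HIT; vc=[]
#4 0x15d→b21/s1 L1-HIT; vc=[]
#5 0x198→b25/s1 MISS; vc=[21]
#6 0x15c→b21/s1 VC-HIT; vc=[25]
#7 0x15e→b21/s1 L1-HIT; vc=[25]
#8 0x19f→b25/s1 VC-HIT; vc=[21]
#9 0x193→b25/s1 L1-HIT; vc=[21]
#10 0x1a1→b26/s2 MISS; vc=[21]
#11 0x15f→b21/s1 VC-HIT; vc=[25]
#12 0x191→b25/s1 VC-HIT; vc=[21]

OUTCOME = L1-HIT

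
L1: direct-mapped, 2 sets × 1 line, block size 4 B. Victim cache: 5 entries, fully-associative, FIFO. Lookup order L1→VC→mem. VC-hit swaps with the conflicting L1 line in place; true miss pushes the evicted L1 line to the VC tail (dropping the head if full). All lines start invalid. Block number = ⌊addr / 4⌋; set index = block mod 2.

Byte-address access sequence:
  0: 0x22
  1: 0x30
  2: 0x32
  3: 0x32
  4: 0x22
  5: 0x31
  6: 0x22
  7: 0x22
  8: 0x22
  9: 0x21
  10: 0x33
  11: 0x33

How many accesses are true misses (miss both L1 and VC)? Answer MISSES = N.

0: 0x22 (blk 8, set 0) → MISS  vc=[]
1: 0x30 (blk 12, set 0) → MISS  vc=[8]
2: 0x32 (blk 12, set 0) → L1-HIT  vc=[8]
3: 0x32 (blk 12, set 0) → L1-HIT  vc=[8]
4: 0x22 (blk 8, set 0) → VC-HIT  vc=[12]
5: 0x31 (blk 12, set 0) → VC-HIT  vc=[8]
6: 0x22 (blk 8, set 0) → VC-HIT  vc=[12]
7: 0x22 (blk 8, set 0) → L1-HIT  vc=[12]
8: 0x22 (blk 8, set 0) → L1-HIT  vc=[12]
9: 0x21 (blk 8, set 0) → L1-HIT  vc=[12]
10: 0x33 (blk 12, set 0) → VC-HIT  vc=[8]
11: 0x33 (blk 12, set 0) → L1-HIT  vc=[8]

MISSES = 2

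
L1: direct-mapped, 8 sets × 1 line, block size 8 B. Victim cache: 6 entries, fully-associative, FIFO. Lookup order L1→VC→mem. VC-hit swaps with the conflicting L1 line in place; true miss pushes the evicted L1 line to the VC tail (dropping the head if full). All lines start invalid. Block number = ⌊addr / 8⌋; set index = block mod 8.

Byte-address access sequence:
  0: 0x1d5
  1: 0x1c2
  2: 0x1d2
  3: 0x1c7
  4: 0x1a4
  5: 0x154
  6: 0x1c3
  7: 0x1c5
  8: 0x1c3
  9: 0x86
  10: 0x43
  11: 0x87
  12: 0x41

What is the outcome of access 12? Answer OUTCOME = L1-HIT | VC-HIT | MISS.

#0 0x1d5→b58/s2 MISS; vc=[]
#1 0x1c2→b56/s0 MISS; vc=[]
#2 0x1d2→b58/s2 L1-HIT; vc=[]
#3 0x1c7→b56/s0 L1-HIT; vc=[]
#4 0x1a4→b52/s4 MISS; vc=[]
#5 0x154→b42/s2 MISS; vc=[58]
#6 0x1c3→b56/s0 L1-HIT; vc=[58]
#7 0x1c5→b56/s0 L1-HIT; vc=[58]
#8 0x1c3→b56/s0 L1-HIT; vc=[58]
#9 0x86→b16/s0 MISS; vc=[58,56]
#10 0x43→b8/s0 MISS; vc=[58,56,16]
#11 0x87→b16/s0 VC-HIT; vc=[58,56,8]
#12 0x41→b8/s0 VC-HIT; vc=[58,56,16]

OUTCOME = VC-HIT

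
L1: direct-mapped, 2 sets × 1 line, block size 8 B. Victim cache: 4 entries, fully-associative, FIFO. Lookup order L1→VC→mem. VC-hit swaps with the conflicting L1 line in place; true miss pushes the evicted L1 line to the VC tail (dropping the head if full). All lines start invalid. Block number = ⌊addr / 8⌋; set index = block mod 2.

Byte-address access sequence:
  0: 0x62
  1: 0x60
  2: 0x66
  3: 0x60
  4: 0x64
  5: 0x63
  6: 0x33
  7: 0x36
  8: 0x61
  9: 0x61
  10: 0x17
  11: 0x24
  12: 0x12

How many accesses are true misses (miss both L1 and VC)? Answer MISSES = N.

MISSES = 4

#0 0x62→b12/s0 MISS; vc=[]
#1 0x60→b12/s0 L1-HIT; vc=[]
#2 0x66→b12/s0 L1-HIT; vc=[]
#3 0x60→b12/s0 L1-HIT; vc=[]
#4 0x64→b12/s0 L1-HIT; vc=[]
#5 0x63→b12/s0 L1-HIT; vc=[]
#6 0x33→b6/s0 MISS; vc=[12]
#7 0x36→b6/s0 L1-HIT; vc=[12]
#8 0x61→b12/s0 VC-HIT; vc=[6]
#9 0x61→b12/s0 L1-HIT; vc=[6]
#10 0x17→b2/s0 MISS; vc=[6,12]
#11 0x24→b4/s0 MISS; vc=[6,12,2]
#12 0x12→b2/s0 VC-HIT; vc=[6,12,4]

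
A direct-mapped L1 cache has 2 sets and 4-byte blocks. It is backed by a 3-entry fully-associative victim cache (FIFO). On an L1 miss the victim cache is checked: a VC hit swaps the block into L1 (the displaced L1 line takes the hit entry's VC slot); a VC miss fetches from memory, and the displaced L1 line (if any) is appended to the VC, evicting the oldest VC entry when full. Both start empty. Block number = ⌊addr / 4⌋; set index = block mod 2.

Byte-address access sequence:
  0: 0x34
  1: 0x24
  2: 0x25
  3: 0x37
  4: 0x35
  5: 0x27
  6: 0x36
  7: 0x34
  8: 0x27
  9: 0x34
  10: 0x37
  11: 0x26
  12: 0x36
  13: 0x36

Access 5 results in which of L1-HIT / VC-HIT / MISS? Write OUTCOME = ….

OUTCOME = VC-HIT

#0 0x34→b13/s1 MISS; vc=[]
#1 0x24→b9/s1 MISS; vc=[13]
#2 0x25→b9/s1 L1-HIT; vc=[13]
#3 0x37→b13/s1 VC-HIT; vc=[9]
#4 0x35→b13/s1 L1-HIT; vc=[9]
#5 0x27→b9/s1 VC-HIT; vc=[13]
#6 0x36→b13/s1 VC-HIT; vc=[9]
#7 0x34→b13/s1 L1-HIT; vc=[9]
#8 0x27→b9/s1 VC-HIT; vc=[13]
#9 0x34→b13/s1 VC-HIT; vc=[9]
#10 0x37→b13/s1 L1-HIT; vc=[9]
#11 0x26→b9/s1 VC-HIT; vc=[13]
#12 0x36→b13/s1 VC-HIT; vc=[9]
#13 0x36→b13/s1 L1-HIT; vc=[9]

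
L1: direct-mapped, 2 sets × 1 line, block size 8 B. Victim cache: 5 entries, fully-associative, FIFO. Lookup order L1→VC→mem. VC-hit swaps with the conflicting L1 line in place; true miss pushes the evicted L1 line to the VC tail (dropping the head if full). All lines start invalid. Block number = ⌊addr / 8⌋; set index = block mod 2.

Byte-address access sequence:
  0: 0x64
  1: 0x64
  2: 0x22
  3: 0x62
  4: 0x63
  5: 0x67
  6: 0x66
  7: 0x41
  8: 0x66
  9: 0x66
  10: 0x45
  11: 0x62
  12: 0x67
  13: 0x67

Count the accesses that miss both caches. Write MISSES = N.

#0 0x64→b12/s0 MISS; vc=[]
#1 0x64→b12/s0 L1-HIT; vc=[]
#2 0x22→b4/s0 MISS; vc=[12]
#3 0x62→b12/s0 VC-HIT; vc=[4]
#4 0x63→b12/s0 L1-HIT; vc=[4]
#5 0x67→b12/s0 L1-HIT; vc=[4]
#6 0x66→b12/s0 L1-HIT; vc=[4]
#7 0x41→b8/s0 MISS; vc=[4,12]
#8 0x66→b12/s0 VC-HIT; vc=[4,8]
#9 0x66→b12/s0 L1-HIT; vc=[4,8]
#10 0x45→b8/s0 VC-HIT; vc=[4,12]
#11 0x62→b12/s0 VC-HIT; vc=[4,8]
#12 0x67→b12/s0 L1-HIT; vc=[4,8]
#13 0x67→b12/s0 L1-HIT; vc=[4,8]

MISSES = 3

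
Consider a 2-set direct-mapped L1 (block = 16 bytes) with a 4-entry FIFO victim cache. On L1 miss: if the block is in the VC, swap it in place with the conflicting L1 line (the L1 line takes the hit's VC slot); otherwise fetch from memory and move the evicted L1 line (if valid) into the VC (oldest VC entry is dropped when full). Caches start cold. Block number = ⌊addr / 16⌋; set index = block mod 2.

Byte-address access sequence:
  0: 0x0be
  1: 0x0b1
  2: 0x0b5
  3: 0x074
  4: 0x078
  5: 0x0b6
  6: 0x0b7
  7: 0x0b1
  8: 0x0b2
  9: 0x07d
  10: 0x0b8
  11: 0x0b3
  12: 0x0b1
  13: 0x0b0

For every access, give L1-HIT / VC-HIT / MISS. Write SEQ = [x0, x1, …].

#0 0xbe→b11/s1 MISS; vc=[]
#1 0xb1→b11/s1 L1-HIT; vc=[]
#2 0xb5→b11/s1 L1-HIT; vc=[]
#3 0x74→b7/s1 MISS; vc=[11]
#4 0x78→b7/s1 L1-HIT; vc=[11]
#5 0xb6→b11/s1 VC-HIT; vc=[7]
#6 0xb7→b11/s1 L1-HIT; vc=[7]
#7 0xb1→b11/s1 L1-HIT; vc=[7]
#8 0xb2→b11/s1 L1-HIT; vc=[7]
#9 0x7d→b7/s1 VC-HIT; vc=[11]
#10 0xb8→b11/s1 VC-HIT; vc=[7]
#11 0xb3→b11/s1 L1-HIT; vc=[7]
#12 0xb1→b11/s1 L1-HIT; vc=[7]
#13 0xb0→b11/s1 L1-HIT; vc=[7]

SEQ = [MISS, L1-HIT, L1-HIT, MISS, L1-HIT, VC-HIT, L1-HIT, L1-HIT, L1-HIT, VC-HIT, VC-HIT, L1-HIT, L1-HIT, L1-HIT]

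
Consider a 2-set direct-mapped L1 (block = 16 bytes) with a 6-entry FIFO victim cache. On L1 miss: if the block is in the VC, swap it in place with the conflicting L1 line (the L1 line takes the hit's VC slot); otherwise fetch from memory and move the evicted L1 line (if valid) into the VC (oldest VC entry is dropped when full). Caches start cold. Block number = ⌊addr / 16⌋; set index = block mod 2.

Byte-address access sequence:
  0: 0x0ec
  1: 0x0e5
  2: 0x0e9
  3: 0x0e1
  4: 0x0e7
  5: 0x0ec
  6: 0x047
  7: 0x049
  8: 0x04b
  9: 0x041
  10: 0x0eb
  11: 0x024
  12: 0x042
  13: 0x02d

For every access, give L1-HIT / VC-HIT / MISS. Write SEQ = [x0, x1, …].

0: 0xec (blk 14, set 0) → MISS  vc=[]
1: 0xe5 (blk 14, set 0) → L1-HIT  vc=[]
2: 0xe9 (blk 14, set 0) → L1-HIT  vc=[]
3: 0xe1 (blk 14, set 0) → L1-HIT  vc=[]
4: 0xe7 (blk 14, set 0) → L1-HIT  vc=[]
5: 0xec (blk 14, set 0) → L1-HIT  vc=[]
6: 0x47 (blk 4, set 0) → MISS  vc=[14]
7: 0x49 (blk 4, set 0) → L1-HIT  vc=[14]
8: 0x4b (blk 4, set 0) → L1-HIT  vc=[14]
9: 0x41 (blk 4, set 0) → L1-HIT  vc=[14]
10: 0xeb (blk 14, set 0) → VC-HIT  vc=[4]
11: 0x24 (blk 2, set 0) → MISS  vc=[4, 14]
12: 0x42 (blk 4, set 0) → VC-HIT  vc=[2, 14]
13: 0x2d (blk 2, set 0) → VC-HIT  vc=[4, 14]

SEQ = [MISS, L1-HIT, L1-HIT, L1-HIT, L1-HIT, L1-HIT, MISS, L1-HIT, L1-HIT, L1-HIT, VC-HIT, MISS, VC-HIT, VC-HIT]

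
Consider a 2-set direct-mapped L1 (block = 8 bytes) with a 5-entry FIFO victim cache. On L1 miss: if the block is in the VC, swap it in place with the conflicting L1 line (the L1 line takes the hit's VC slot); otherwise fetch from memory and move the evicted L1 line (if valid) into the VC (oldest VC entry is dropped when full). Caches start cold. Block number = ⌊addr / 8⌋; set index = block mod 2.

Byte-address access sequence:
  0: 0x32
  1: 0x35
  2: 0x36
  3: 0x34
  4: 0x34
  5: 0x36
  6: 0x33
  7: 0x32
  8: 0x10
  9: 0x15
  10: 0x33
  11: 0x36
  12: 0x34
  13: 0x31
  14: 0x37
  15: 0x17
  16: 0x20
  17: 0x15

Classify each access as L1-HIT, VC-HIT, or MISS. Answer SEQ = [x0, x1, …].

SEQ = [MISS, L1-HIT, L1-HIT, L1-HIT, L1-HIT, L1-HIT, L1-HIT, L1-HIT, MISS, L1-HIT, VC-HIT, L1-HIT, L1-HIT, L1-HIT, L1-HIT, VC-HIT, MISS, VC-HIT]

0: 0x32 (blk 6, set 0) → MISS  vc=[]
1: 0x35 (blk 6, set 0) → L1-HIT  vc=[]
2: 0x36 (blk 6, set 0) → L1-HIT  vc=[]
3: 0x34 (blk 6, set 0) → L1-HIT  vc=[]
4: 0x34 (blk 6, set 0) → L1-HIT  vc=[]
5: 0x36 (blk 6, set 0) → L1-HIT  vc=[]
6: 0x33 (blk 6, set 0) → L1-HIT  vc=[]
7: 0x32 (blk 6, set 0) → L1-HIT  vc=[]
8: 0x10 (blk 2, set 0) → MISS  vc=[6]
9: 0x15 (blk 2, set 0) → L1-HIT  vc=[6]
10: 0x33 (blk 6, set 0) → VC-HIT  vc=[2]
11: 0x36 (blk 6, set 0) → L1-HIT  vc=[2]
12: 0x34 (blk 6, set 0) → L1-HIT  vc=[2]
13: 0x31 (blk 6, set 0) → L1-HIT  vc=[2]
14: 0x37 (blk 6, set 0) → L1-HIT  vc=[2]
15: 0x17 (blk 2, set 0) → VC-HIT  vc=[6]
16: 0x20 (blk 4, set 0) → MISS  vc=[6, 2]
17: 0x15 (blk 2, set 0) → VC-HIT  vc=[6, 4]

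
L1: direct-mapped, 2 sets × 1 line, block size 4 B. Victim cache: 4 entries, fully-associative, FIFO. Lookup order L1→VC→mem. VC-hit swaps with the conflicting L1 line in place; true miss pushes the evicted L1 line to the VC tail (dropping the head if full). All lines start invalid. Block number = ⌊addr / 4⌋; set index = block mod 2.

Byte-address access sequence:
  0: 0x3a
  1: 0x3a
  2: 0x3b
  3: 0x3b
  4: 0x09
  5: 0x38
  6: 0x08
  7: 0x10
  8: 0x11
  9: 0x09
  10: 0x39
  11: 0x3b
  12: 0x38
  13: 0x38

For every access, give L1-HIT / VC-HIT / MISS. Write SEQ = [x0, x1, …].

SEQ = [MISS, L1-HIT, L1-HIT, L1-HIT, MISS, VC-HIT, VC-HIT, MISS, L1-HIT, VC-HIT, VC-HIT, L1-HIT, L1-HIT, L1-HIT]

#0 0x3a→b14/s0 MISS; vc=[]
#1 0x3a→b14/s0 L1-HIT; vc=[]
#2 0x3b→b14/s0 L1-HIT; vc=[]
#3 0x3b→b14/s0 L1-HIT; vc=[]
#4 0x9→b2/s0 MISS; vc=[14]
#5 0x38→b14/s0 VC-HIT; vc=[2]
#6 0x8→b2/s0 VC-HIT; vc=[14]
#7 0x10→b4/s0 MISS; vc=[14,2]
#8 0x11→b4/s0 L1-HIT; vc=[14,2]
#9 0x9→b2/s0 VC-HIT; vc=[14,4]
#10 0x39→b14/s0 VC-HIT; vc=[2,4]
#11 0x3b→b14/s0 L1-HIT; vc=[2,4]
#12 0x38→b14/s0 L1-HIT; vc=[2,4]
#13 0x38→b14/s0 L1-HIT; vc=[2,4]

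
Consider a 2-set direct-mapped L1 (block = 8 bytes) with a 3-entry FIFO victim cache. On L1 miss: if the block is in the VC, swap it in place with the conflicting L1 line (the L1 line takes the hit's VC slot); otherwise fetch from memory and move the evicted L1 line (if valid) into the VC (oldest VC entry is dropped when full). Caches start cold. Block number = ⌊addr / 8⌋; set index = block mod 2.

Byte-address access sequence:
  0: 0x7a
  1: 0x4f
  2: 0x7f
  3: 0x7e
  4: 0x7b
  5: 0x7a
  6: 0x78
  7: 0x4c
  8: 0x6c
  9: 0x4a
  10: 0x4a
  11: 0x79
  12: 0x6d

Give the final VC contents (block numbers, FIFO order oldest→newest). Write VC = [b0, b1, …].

VC = [9, 15]

#0 0x7a→b15/s1 MISS; vc=[]
#1 0x4f→b9/s1 MISS; vc=[15]
#2 0x7f→b15/s1 VC-HIT; vc=[9]
#3 0x7e→b15/s1 L1-HIT; vc=[9]
#4 0x7b→b15/s1 L1-HIT; vc=[9]
#5 0x7a→b15/s1 L1-HIT; vc=[9]
#6 0x78→b15/s1 L1-HIT; vc=[9]
#7 0x4c→b9/s1 VC-HIT; vc=[15]
#8 0x6c→b13/s1 MISS; vc=[15,9]
#9 0x4a→b9/s1 VC-HIT; vc=[15,13]
#10 0x4a→b9/s1 L1-HIT; vc=[15,13]
#11 0x79→b15/s1 VC-HIT; vc=[9,13]
#12 0x6d→b13/s1 VC-HIT; vc=[9,15]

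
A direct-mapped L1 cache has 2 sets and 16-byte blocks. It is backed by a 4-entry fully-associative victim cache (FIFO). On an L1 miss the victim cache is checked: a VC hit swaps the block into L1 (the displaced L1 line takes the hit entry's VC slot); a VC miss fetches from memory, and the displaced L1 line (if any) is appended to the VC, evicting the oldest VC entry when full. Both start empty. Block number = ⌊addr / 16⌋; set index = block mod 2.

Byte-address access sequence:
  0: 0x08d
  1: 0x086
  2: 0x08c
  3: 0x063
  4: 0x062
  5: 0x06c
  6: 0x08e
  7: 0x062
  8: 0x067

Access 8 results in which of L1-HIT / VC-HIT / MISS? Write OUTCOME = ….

OUTCOME = L1-HIT

#0 0x8d→b8/s0 MISS; vc=[]
#1 0x86→b8/s0 L1-HIT; vc=[]
#2 0x8c→b8/s0 L1-HIT; vc=[]
#3 0x63→b6/s0 MISS; vc=[8]
#4 0x62→b6/s0 L1-HIT; vc=[8]
#5 0x6c→b6/s0 L1-HIT; vc=[8]
#6 0x8e→b8/s0 VC-HIT; vc=[6]
#7 0x62→b6/s0 VC-HIT; vc=[8]
#8 0x67→b6/s0 L1-HIT; vc=[8]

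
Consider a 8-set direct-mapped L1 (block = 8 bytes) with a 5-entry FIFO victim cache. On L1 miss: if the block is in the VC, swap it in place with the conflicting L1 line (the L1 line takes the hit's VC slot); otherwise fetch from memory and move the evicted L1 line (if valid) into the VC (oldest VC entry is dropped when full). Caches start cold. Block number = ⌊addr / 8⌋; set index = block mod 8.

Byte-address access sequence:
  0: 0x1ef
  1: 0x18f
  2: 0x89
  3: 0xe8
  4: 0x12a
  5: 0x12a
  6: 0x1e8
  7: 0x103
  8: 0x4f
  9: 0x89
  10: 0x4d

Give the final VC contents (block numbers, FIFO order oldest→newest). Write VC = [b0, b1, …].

  [0] addr=0x1ef blk=61 s=5: MISS | VC []
  [1] addr=0x18f blk=49 s=1: MISS | VC []
  [2] addr=0x89 blk=17 s=1: MISS | VC [49]
  [3] addr=0xe8 blk=29 s=5: MISS | VC [49, 61]
  [4] addr=0x12a blk=37 s=5: MISS | VC [49, 61, 29]
  [5] addr=0x12a blk=37 s=5: L1-HIT | VC [49, 61, 29]
  [6] addr=0x1e8 blk=61 s=5: VC-HIT | VC [49, 37, 29]
  [7] addr=0x103 blk=32 s=0: MISS | VC [49, 37, 29]
  [8] addr=0x4f blk=9 s=1: MISS | VC [49, 37, 29, 17]
  [9] addr=0x89 blk=17 s=1: VC-HIT | VC [49, 37, 29, 9]
  [10] addr=0x4d blk=9 s=1: VC-HIT | VC [49, 37, 29, 17]

VC = [49, 37, 29, 17]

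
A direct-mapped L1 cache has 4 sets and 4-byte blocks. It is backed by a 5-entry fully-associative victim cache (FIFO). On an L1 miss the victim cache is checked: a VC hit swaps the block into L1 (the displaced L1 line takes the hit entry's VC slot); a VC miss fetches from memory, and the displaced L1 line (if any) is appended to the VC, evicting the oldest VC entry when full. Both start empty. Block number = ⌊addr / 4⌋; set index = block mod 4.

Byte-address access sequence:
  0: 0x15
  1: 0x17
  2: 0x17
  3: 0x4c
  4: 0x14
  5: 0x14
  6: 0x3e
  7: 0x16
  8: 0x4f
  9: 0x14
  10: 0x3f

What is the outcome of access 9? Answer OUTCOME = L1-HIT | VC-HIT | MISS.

OUTCOME = L1-HIT

0: 0x15 (blk 5, set 1) → MISS  vc=[]
1: 0x17 (blk 5, set 1) → L1-HIT  vc=[]
2: 0x17 (blk 5, set 1) → L1-HIT  vc=[]
3: 0x4c (blk 19, set 3) → MISS  vc=[]
4: 0x14 (blk 5, set 1) → L1-HIT  vc=[]
5: 0x14 (blk 5, set 1) → L1-HIT  vc=[]
6: 0x3e (blk 15, set 3) → MISS  vc=[19]
7: 0x16 (blk 5, set 1) → L1-HIT  vc=[19]
8: 0x4f (blk 19, set 3) → VC-HIT  vc=[15]
9: 0x14 (blk 5, set 1) → L1-HIT  vc=[15]
10: 0x3f (blk 15, set 3) → VC-HIT  vc=[19]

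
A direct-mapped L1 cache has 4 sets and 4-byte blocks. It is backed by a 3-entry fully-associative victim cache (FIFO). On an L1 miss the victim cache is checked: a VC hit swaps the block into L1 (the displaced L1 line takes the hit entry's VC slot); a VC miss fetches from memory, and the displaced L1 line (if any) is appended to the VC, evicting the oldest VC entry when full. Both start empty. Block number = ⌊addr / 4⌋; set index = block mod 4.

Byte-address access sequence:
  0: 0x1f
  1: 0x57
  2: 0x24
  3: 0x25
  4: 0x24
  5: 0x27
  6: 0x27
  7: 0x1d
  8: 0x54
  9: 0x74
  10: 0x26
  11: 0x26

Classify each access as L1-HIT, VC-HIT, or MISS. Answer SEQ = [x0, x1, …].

0: 0x1f (blk 7, set 3) → MISS  vc=[]
1: 0x57 (blk 21, set 1) → MISS  vc=[]
2: 0x24 (blk 9, set 1) → MISS  vc=[21]
3: 0x25 (blk 9, set 1) → L1-HIT  vc=[21]
4: 0x24 (blk 9, set 1) → L1-HIT  vc=[21]
5: 0x27 (blk 9, set 1) → L1-HIT  vc=[21]
6: 0x27 (blk 9, set 1) → L1-HIT  vc=[21]
7: 0x1d (blk 7, set 3) → L1-HIT  vc=[21]
8: 0x54 (blk 21, set 1) → VC-HIT  vc=[9]
9: 0x74 (blk 29, set 1) → MISS  vc=[9, 21]
10: 0x26 (blk 9, set 1) → VC-HIT  vc=[29, 21]
11: 0x26 (blk 9, set 1) → L1-HIT  vc=[29, 21]

SEQ = [MISS, MISS, MISS, L1-HIT, L1-HIT, L1-HIT, L1-HIT, L1-HIT, VC-HIT, MISS, VC-HIT, L1-HIT]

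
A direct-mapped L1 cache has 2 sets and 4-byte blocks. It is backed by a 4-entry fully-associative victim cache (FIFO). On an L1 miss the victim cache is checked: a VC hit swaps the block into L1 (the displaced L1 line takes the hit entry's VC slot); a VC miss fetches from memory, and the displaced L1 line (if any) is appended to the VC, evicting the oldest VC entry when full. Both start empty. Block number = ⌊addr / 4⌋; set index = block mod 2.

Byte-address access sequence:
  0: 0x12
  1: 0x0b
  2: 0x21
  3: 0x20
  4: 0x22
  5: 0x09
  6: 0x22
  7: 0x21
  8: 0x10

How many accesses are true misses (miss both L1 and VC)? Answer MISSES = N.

  [0] addr=0x12 blk=4 s=0: MISS | VC []
  [1] addr=0xb blk=2 s=0: MISS | VC [4]
  [2] addr=0x21 blk=8 s=0: MISS | VC [4, 2]
  [3] addr=0x20 blk=8 s=0: L1-HIT | VC [4, 2]
  [4] addr=0x22 blk=8 s=0: L1-HIT | VC [4, 2]
  [5] addr=0x9 blk=2 s=0: VC-HIT | VC [4, 8]
  [6] addr=0x22 blk=8 s=0: VC-HIT | VC [4, 2]
  [7] addr=0x21 blk=8 s=0: L1-HIT | VC [4, 2]
  [8] addr=0x10 blk=4 s=0: VC-HIT | VC [8, 2]

MISSES = 3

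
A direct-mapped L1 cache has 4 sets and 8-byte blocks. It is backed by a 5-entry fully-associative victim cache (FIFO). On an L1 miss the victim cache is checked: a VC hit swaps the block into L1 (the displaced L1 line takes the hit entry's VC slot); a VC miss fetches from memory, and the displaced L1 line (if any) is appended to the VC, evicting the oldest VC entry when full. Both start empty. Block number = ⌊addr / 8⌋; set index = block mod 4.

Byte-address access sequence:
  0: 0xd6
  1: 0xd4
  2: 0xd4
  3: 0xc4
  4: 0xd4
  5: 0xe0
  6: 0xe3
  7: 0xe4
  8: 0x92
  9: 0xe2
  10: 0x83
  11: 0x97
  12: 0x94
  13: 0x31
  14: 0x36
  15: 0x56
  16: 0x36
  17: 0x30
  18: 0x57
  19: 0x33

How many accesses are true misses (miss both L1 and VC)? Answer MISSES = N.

MISSES = 7

0: 0xd6 (blk 26, set 2) → MISS  vc=[]
1: 0xd4 (blk 26, set 2) → L1-HIT  vc=[]
2: 0xd4 (blk 26, set 2) → L1-HIT  vc=[]
3: 0xc4 (blk 24, set 0) → MISS  vc=[]
4: 0xd4 (blk 26, set 2) → L1-HIT  vc=[]
5: 0xe0 (blk 28, set 0) → MISS  vc=[24]
6: 0xe3 (blk 28, set 0) → L1-HIT  vc=[24]
7: 0xe4 (blk 28, set 0) → L1-HIT  vc=[24]
8: 0x92 (blk 18, set 2) → MISS  vc=[24, 26]
9: 0xe2 (blk 28, set 0) → L1-HIT  vc=[24, 26]
10: 0x83 (blk 16, set 0) → MISS  vc=[24, 26, 28]
11: 0x97 (blk 18, set 2) → L1-HIT  vc=[24, 26, 28]
12: 0x94 (blk 18, set 2) → L1-HIT  vc=[24, 26, 28]
13: 0x31 (blk 6, set 2) → MISS  vc=[24, 26, 28, 18]
14: 0x36 (blk 6, set 2) → L1-HIT  vc=[24, 26, 28, 18]
15: 0x56 (blk 10, set 2) → MISS  vc=[24, 26, 28, 18, 6]
16: 0x36 (blk 6, set 2) → VC-HIT  vc=[24, 26, 28, 18, 10]
17: 0x30 (blk 6, set 2) → L1-HIT  vc=[24, 26, 28, 18, 10]
18: 0x57 (blk 10, set 2) → VC-HIT  vc=[24, 26, 28, 18, 6]
19: 0x33 (blk 6, set 2) → VC-HIT  vc=[24, 26, 28, 18, 10]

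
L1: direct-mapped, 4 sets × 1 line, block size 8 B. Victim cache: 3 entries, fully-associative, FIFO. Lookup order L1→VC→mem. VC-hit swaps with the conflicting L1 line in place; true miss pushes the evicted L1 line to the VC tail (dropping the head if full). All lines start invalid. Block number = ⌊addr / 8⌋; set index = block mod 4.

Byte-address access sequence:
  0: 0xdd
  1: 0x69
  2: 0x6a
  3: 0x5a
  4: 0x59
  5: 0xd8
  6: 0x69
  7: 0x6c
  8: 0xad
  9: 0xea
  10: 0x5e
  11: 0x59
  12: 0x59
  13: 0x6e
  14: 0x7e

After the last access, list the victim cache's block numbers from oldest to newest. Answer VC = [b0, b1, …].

#0 0xdd→b27/s3 MISS; vc=[]
#1 0x69→b13/s1 MISS; vc=[]
#2 0x6a→b13/s1 L1-HIT; vc=[]
#3 0x5a→b11/s3 MISS; vc=[27]
#4 0x59→b11/s3 L1-HIT; vc=[27]
#5 0xd8→b27/s3 VC-HIT; vc=[11]
#6 0x69→b13/s1 L1-HIT; vc=[11]
#7 0x6c→b13/s1 L1-HIT; vc=[11]
#8 0xad→b21/s1 MISS; vc=[11,13]
#9 0xea→b29/s1 MISS; vc=[11,13,21]
#10 0x5e→b11/s3 VC-HIT; vc=[27,13,21]
#11 0x59→b11/s3 L1-HIT; vc=[27,13,21]
#12 0x59→b11/s3 L1-HIT; vc=[27,13,21]
#13 0x6e→b13/s1 VC-HIT; vc=[27,29,21]
#14 0x7e→b15/s3 MISS; vc=[29,21,11]

VC = [29, 21, 11]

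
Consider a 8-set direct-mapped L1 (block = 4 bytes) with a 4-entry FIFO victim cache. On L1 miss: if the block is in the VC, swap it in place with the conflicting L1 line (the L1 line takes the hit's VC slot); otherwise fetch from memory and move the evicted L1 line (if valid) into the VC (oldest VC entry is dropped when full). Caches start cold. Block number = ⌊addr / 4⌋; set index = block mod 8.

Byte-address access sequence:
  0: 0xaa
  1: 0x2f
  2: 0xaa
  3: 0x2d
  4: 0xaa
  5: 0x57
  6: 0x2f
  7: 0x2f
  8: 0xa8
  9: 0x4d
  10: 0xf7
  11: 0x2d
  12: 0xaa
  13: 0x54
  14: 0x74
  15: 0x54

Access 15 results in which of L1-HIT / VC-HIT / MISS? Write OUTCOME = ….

  [0] addr=0xaa blk=42 s=2: MISS | VC []
  [1] addr=0x2f blk=11 s=3: MISS | VC []
  [2] addr=0xaa blk=42 s=2: L1-HIT | VC []
  [3] addr=0x2d blk=11 s=3: L1-HIT | VC []
  [4] addr=0xaa blk=42 s=2: L1-HIT | VC []
  [5] addr=0x57 blk=21 s=5: MISS | VC []
  [6] addr=0x2f blk=11 s=3: L1-HIT | VC []
  [7] addr=0x2f blk=11 s=3: L1-HIT | VC []
  [8] addr=0xa8 blk=42 s=2: L1-HIT | VC []
  [9] addr=0x4d blk=19 s=3: MISS | VC [11]
  [10] addr=0xf7 blk=61 s=5: MISS | VC [11, 21]
  [11] addr=0x2d blk=11 s=3: VC-HIT | VC [19, 21]
  [12] addr=0xaa blk=42 s=2: L1-HIT | VC [19, 21]
  [13] addr=0x54 blk=21 s=5: VC-HIT | VC [19, 61]
  [14] addr=0x74 blk=29 s=5: MISS | VC [19, 61, 21]
  [15] addr=0x54 blk=21 s=5: VC-HIT | VC [19, 61, 29]

OUTCOME = VC-HIT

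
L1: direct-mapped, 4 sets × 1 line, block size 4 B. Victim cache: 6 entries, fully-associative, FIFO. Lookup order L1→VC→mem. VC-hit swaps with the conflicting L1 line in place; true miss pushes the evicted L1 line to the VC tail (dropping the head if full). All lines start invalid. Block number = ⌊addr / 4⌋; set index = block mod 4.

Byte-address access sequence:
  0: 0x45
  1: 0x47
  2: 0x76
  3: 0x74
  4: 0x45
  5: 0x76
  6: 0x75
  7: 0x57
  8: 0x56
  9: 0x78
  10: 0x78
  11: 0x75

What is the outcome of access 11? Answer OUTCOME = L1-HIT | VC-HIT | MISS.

0: 0x45 (blk 17, set 1) → MISS  vc=[]
1: 0x47 (blk 17, set 1) → L1-HIT  vc=[]
2: 0x76 (blk 29, set 1) → MISS  vc=[17]
3: 0x74 (blk 29, set 1) → L1-HIT  vc=[17]
4: 0x45 (blk 17, set 1) → VC-HIT  vc=[29]
5: 0x76 (blk 29, set 1) → VC-HIT  vc=[17]
6: 0x75 (blk 29, set 1) → L1-HIT  vc=[17]
7: 0x57 (blk 21, set 1) → MISS  vc=[17, 29]
8: 0x56 (blk 21, set 1) → L1-HIT  vc=[17, 29]
9: 0x78 (blk 30, set 2) → MISS  vc=[17, 29]
10: 0x78 (blk 30, set 2) → L1-HIT  vc=[17, 29]
11: 0x75 (blk 29, set 1) → VC-HIT  vc=[17, 21]

OUTCOME = VC-HIT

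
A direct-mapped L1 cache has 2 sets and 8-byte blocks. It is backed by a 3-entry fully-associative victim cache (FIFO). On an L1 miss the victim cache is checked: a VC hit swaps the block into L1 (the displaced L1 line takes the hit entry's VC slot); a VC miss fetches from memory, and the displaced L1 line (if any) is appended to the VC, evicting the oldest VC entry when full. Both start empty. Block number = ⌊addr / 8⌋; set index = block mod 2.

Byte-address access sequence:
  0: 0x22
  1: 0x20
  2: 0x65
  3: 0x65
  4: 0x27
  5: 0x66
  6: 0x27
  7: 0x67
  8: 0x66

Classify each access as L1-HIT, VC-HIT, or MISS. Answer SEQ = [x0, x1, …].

SEQ = [MISS, L1-HIT, MISS, L1-HIT, VC-HIT, VC-HIT, VC-HIT, VC-HIT, L1-HIT]

  [0] addr=0x22 blk=4 s=0: MISS | VC []
  [1] addr=0x20 blk=4 s=0: L1-HIT | VC []
  [2] addr=0x65 blk=12 s=0: MISS | VC [4]
  [3] addr=0x65 blk=12 s=0: L1-HIT | VC [4]
  [4] addr=0x27 blk=4 s=0: VC-HIT | VC [12]
  [5] addr=0x66 blk=12 s=0: VC-HIT | VC [4]
  [6] addr=0x27 blk=4 s=0: VC-HIT | VC [12]
  [7] addr=0x67 blk=12 s=0: VC-HIT | VC [4]
  [8] addr=0x66 blk=12 s=0: L1-HIT | VC [4]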